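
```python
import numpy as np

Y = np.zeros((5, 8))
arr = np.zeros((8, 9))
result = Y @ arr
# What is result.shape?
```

(5, 9)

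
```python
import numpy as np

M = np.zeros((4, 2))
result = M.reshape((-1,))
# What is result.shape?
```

(8,)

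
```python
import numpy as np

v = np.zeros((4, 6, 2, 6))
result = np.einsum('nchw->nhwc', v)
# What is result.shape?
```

(4, 2, 6, 6)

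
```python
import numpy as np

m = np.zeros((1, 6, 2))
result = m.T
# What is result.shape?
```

(2, 6, 1)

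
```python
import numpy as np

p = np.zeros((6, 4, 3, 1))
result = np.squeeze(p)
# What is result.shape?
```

(6, 4, 3)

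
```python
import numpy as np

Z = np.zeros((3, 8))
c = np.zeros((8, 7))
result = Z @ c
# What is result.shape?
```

(3, 7)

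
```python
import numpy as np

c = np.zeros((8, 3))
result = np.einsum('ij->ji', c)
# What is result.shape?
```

(3, 8)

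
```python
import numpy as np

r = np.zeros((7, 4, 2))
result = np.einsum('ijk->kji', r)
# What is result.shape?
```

(2, 4, 7)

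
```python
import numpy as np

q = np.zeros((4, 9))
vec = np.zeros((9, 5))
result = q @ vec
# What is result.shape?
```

(4, 5)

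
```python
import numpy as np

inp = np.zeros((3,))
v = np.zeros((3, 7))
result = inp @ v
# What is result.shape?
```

(7,)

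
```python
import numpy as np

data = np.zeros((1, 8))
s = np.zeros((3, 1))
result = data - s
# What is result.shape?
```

(3, 8)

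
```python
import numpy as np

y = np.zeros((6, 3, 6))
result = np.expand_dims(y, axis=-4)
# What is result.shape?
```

(1, 6, 3, 6)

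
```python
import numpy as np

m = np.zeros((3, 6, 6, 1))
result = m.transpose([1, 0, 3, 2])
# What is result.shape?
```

(6, 3, 1, 6)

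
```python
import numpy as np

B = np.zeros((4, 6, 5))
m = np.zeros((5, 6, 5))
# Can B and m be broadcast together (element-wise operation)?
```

No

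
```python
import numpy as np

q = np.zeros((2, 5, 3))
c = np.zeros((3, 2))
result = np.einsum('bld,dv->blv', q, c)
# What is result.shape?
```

(2, 5, 2)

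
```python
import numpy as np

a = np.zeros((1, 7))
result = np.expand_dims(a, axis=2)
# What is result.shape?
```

(1, 7, 1)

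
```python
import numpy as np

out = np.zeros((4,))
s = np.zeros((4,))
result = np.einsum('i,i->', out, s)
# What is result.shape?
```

()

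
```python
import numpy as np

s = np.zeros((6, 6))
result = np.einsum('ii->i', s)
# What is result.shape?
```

(6,)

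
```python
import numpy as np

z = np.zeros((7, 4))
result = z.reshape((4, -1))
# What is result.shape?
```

(4, 7)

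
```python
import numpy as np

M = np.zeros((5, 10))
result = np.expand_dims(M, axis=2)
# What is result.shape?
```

(5, 10, 1)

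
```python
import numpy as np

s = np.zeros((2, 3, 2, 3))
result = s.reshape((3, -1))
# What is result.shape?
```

(3, 12)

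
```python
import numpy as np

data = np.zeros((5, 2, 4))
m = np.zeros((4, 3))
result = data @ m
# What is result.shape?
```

(5, 2, 3)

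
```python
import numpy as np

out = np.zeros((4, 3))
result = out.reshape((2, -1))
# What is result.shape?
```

(2, 6)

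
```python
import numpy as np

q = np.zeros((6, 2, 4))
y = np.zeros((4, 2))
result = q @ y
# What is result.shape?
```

(6, 2, 2)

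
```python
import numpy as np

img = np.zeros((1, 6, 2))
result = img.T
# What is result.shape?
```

(2, 6, 1)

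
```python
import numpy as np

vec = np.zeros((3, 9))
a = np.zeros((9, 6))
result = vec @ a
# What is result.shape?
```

(3, 6)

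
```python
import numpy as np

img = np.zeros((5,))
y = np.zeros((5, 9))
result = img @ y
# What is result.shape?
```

(9,)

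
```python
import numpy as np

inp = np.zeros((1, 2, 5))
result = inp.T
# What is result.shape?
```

(5, 2, 1)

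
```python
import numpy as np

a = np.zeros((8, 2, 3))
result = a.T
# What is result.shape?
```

(3, 2, 8)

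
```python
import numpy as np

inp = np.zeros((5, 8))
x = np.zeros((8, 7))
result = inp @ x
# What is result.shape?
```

(5, 7)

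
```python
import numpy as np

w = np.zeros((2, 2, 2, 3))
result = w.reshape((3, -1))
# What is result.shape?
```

(3, 8)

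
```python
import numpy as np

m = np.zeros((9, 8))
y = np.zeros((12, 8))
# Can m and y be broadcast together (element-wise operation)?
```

No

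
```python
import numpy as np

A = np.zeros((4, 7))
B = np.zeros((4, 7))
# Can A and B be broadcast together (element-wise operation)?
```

Yes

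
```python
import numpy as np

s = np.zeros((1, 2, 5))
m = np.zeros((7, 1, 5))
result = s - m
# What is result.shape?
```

(7, 2, 5)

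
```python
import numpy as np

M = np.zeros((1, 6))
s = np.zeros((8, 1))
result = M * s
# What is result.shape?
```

(8, 6)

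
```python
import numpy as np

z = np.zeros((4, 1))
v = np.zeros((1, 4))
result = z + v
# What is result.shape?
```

(4, 4)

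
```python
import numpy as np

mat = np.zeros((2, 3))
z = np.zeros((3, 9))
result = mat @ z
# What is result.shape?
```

(2, 9)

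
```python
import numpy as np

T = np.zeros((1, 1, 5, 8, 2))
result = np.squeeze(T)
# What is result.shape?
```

(5, 8, 2)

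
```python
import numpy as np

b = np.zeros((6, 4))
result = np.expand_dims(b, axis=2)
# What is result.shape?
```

(6, 4, 1)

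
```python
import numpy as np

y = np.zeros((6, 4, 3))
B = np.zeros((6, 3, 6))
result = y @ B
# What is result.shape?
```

(6, 4, 6)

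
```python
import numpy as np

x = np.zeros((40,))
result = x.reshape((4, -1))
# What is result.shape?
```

(4, 10)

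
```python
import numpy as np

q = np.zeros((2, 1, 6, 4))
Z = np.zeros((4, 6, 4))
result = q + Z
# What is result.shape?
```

(2, 4, 6, 4)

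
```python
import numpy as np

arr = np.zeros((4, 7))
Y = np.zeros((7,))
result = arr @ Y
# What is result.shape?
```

(4,)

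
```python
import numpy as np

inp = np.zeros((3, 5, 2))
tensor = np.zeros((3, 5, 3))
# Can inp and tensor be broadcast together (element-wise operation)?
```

No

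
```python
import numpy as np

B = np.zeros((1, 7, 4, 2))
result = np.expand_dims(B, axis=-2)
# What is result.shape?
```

(1, 7, 4, 1, 2)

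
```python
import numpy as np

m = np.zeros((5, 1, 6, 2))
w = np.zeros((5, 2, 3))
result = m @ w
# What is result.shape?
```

(5, 5, 6, 3)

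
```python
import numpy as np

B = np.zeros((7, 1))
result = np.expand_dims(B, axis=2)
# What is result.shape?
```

(7, 1, 1)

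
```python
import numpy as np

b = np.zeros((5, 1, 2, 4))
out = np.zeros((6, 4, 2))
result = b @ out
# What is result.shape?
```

(5, 6, 2, 2)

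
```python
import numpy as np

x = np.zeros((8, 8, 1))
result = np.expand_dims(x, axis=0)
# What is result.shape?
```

(1, 8, 8, 1)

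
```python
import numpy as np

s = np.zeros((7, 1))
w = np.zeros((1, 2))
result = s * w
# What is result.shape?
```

(7, 2)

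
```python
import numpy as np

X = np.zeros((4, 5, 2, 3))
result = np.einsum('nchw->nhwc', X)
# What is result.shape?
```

(4, 2, 3, 5)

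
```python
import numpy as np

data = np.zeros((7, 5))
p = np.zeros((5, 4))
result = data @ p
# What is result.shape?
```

(7, 4)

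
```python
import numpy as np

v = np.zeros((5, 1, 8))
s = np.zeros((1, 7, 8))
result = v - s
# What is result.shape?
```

(5, 7, 8)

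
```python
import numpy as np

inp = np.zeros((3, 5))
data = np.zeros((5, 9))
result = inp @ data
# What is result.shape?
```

(3, 9)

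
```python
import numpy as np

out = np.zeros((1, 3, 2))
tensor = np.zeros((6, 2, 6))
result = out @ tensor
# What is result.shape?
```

(6, 3, 6)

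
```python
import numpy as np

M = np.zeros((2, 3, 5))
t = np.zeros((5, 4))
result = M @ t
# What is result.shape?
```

(2, 3, 4)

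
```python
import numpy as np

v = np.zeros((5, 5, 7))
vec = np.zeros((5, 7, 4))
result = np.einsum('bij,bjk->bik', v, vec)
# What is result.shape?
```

(5, 5, 4)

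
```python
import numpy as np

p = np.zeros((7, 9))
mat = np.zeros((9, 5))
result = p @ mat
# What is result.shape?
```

(7, 5)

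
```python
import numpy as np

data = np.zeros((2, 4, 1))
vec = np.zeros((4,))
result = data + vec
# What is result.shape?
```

(2, 4, 4)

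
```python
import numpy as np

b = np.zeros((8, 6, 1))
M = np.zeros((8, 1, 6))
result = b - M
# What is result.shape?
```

(8, 6, 6)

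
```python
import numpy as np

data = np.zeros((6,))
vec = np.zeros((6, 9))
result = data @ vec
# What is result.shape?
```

(9,)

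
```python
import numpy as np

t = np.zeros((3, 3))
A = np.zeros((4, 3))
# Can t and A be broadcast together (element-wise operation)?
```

No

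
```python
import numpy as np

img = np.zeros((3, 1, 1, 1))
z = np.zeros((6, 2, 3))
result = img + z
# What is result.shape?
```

(3, 6, 2, 3)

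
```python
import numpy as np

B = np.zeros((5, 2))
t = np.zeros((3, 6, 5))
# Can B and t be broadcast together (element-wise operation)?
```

No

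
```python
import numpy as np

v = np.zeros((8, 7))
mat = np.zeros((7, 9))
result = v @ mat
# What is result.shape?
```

(8, 9)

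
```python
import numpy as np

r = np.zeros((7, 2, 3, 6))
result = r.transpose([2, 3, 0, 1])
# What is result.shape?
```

(3, 6, 7, 2)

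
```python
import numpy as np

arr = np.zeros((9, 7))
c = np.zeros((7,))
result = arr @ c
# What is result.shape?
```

(9,)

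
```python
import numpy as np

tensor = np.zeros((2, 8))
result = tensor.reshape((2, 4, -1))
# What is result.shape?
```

(2, 4, 2)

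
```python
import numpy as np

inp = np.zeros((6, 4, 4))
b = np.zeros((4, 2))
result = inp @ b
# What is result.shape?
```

(6, 4, 2)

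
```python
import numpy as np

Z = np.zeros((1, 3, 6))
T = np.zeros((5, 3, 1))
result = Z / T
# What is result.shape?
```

(5, 3, 6)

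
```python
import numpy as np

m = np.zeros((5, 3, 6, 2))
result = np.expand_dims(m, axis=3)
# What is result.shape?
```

(5, 3, 6, 1, 2)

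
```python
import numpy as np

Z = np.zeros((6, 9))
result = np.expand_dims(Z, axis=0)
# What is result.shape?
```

(1, 6, 9)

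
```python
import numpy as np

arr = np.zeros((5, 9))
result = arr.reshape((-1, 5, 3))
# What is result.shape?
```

(3, 5, 3)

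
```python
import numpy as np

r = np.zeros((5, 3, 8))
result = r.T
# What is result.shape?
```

(8, 3, 5)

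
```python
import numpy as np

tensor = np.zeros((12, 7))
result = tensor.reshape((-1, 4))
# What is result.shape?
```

(21, 4)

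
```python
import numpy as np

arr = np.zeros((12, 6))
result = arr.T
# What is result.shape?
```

(6, 12)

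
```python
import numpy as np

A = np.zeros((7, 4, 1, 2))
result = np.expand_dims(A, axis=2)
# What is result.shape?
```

(7, 4, 1, 1, 2)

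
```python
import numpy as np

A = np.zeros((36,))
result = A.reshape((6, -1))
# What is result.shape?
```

(6, 6)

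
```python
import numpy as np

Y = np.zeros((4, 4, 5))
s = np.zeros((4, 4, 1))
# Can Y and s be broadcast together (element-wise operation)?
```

Yes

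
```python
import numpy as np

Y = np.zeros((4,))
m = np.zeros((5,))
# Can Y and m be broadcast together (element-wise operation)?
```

No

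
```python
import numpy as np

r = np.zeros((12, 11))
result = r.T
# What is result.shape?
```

(11, 12)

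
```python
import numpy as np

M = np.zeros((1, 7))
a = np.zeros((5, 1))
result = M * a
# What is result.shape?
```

(5, 7)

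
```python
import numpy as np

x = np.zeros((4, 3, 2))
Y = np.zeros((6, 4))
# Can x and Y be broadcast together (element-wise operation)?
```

No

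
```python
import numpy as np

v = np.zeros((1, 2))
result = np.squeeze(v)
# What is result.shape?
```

(2,)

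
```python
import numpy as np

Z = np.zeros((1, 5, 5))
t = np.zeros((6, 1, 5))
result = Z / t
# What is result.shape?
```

(6, 5, 5)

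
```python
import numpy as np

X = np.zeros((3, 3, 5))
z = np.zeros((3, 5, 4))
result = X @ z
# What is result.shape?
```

(3, 3, 4)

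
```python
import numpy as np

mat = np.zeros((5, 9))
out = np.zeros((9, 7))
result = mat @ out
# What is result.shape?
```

(5, 7)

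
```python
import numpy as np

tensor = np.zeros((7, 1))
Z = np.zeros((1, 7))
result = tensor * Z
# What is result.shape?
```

(7, 7)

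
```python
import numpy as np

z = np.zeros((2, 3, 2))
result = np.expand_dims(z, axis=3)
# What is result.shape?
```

(2, 3, 2, 1)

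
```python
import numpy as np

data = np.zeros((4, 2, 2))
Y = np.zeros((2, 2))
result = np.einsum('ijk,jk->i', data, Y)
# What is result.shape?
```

(4,)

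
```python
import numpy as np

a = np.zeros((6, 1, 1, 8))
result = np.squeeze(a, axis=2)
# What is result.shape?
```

(6, 1, 8)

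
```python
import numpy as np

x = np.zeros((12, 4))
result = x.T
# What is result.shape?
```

(4, 12)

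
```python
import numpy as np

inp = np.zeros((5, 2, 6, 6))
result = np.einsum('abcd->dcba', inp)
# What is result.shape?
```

(6, 6, 2, 5)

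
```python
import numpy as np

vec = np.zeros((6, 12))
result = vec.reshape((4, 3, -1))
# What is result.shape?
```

(4, 3, 6)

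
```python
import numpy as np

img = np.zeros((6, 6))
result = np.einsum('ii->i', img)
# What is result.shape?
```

(6,)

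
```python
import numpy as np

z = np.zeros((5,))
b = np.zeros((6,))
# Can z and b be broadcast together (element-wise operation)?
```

No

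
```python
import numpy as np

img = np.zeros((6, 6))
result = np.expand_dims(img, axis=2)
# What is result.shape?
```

(6, 6, 1)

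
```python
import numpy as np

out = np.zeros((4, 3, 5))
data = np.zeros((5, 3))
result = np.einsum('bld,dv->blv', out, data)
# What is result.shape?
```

(4, 3, 3)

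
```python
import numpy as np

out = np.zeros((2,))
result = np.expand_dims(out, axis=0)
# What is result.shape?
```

(1, 2)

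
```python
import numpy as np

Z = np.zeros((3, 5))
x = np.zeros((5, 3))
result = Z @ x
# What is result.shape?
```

(3, 3)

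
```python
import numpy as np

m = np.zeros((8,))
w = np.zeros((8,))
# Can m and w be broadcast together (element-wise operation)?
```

Yes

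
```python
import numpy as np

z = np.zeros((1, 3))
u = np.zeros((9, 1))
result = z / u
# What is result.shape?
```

(9, 3)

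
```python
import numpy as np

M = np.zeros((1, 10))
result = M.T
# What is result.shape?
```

(10, 1)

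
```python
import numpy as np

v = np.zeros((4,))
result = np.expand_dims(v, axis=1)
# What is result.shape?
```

(4, 1)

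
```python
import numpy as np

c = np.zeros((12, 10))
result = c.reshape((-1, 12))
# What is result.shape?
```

(10, 12)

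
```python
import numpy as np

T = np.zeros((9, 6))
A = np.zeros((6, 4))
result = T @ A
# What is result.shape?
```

(9, 4)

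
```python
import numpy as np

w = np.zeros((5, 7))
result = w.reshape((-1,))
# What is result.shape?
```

(35,)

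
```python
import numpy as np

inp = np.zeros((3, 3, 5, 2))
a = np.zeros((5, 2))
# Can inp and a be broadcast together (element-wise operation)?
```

Yes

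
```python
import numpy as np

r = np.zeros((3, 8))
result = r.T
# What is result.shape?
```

(8, 3)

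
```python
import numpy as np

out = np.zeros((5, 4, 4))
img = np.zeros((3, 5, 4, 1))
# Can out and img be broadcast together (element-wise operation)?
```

Yes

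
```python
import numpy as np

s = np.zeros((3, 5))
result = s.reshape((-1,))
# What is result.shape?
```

(15,)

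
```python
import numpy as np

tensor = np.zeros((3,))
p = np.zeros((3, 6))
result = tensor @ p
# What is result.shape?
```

(6,)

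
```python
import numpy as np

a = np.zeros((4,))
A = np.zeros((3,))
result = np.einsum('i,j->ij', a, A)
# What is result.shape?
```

(4, 3)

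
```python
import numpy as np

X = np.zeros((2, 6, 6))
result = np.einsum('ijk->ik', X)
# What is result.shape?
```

(2, 6)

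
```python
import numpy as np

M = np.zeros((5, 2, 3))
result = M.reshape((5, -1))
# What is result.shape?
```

(5, 6)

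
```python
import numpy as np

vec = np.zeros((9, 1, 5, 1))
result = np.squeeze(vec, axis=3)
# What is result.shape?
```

(9, 1, 5)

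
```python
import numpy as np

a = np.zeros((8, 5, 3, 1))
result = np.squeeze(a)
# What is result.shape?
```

(8, 5, 3)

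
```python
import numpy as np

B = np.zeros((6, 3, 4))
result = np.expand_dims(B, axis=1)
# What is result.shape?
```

(6, 1, 3, 4)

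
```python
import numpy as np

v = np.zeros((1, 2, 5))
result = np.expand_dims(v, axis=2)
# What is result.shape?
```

(1, 2, 1, 5)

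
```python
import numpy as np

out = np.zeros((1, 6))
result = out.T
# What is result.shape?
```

(6, 1)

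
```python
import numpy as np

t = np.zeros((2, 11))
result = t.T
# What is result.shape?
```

(11, 2)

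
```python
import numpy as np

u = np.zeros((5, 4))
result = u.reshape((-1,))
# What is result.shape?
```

(20,)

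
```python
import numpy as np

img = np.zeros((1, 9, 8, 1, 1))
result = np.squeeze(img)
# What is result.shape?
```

(9, 8)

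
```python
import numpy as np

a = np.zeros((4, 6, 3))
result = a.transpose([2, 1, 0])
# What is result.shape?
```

(3, 6, 4)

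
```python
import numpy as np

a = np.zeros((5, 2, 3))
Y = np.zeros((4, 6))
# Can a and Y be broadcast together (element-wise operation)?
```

No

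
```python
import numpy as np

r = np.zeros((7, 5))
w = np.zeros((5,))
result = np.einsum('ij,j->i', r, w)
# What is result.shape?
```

(7,)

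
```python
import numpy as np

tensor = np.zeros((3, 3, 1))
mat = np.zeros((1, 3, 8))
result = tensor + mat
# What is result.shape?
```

(3, 3, 8)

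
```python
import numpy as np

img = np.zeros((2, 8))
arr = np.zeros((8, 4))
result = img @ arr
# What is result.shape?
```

(2, 4)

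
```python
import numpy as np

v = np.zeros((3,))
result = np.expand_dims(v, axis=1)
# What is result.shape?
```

(3, 1)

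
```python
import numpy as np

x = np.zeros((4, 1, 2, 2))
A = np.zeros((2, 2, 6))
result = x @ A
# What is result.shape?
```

(4, 2, 2, 6)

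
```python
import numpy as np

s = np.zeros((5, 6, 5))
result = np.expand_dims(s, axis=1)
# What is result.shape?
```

(5, 1, 6, 5)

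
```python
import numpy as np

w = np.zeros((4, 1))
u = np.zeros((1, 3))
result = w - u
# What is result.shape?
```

(4, 3)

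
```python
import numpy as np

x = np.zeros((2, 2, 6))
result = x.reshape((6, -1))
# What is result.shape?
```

(6, 4)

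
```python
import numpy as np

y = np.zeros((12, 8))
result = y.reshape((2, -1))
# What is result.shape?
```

(2, 48)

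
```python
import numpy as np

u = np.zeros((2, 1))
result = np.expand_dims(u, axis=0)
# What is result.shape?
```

(1, 2, 1)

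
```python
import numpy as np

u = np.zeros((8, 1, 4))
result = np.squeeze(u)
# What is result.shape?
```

(8, 4)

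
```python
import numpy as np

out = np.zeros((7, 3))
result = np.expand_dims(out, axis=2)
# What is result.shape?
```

(7, 3, 1)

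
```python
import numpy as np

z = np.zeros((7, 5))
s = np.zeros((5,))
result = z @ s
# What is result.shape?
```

(7,)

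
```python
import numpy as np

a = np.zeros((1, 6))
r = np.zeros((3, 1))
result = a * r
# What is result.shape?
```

(3, 6)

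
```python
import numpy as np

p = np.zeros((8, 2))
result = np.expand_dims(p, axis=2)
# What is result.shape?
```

(8, 2, 1)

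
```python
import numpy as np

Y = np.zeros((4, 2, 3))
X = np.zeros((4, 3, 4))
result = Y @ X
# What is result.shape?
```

(4, 2, 4)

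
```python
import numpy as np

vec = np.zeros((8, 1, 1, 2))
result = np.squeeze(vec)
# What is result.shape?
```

(8, 2)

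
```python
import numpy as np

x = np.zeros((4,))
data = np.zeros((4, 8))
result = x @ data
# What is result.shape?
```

(8,)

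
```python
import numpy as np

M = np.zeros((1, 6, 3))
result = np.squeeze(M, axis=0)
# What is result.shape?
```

(6, 3)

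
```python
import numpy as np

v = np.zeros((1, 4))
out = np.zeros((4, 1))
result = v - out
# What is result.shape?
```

(4, 4)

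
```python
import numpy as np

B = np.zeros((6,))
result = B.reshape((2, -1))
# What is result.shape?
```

(2, 3)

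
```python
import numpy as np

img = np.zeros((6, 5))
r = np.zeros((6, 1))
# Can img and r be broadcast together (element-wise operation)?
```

Yes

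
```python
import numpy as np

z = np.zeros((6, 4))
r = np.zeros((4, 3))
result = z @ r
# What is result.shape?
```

(6, 3)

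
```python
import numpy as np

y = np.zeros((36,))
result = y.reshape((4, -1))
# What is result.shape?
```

(4, 9)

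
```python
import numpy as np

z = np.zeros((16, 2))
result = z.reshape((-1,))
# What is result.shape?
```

(32,)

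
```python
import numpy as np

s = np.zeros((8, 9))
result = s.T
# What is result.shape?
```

(9, 8)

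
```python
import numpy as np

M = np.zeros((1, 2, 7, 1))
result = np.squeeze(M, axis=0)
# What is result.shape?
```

(2, 7, 1)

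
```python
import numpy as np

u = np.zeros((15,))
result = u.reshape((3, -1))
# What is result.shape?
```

(3, 5)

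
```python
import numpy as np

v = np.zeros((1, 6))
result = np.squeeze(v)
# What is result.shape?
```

(6,)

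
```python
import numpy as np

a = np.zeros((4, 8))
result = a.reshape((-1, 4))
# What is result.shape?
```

(8, 4)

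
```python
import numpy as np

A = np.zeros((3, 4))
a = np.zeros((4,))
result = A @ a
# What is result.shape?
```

(3,)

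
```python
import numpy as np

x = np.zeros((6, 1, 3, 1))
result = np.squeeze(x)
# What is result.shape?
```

(6, 3)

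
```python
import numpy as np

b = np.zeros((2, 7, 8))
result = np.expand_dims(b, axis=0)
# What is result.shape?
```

(1, 2, 7, 8)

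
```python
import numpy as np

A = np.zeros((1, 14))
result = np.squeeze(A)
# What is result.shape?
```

(14,)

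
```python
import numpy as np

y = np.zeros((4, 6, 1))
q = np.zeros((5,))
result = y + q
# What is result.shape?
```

(4, 6, 5)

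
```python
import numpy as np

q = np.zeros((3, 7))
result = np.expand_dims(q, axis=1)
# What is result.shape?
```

(3, 1, 7)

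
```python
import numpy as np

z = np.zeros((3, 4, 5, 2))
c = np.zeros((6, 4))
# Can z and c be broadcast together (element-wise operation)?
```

No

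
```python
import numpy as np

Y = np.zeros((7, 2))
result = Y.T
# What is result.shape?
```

(2, 7)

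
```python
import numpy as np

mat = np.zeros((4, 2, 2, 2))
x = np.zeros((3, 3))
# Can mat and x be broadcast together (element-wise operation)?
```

No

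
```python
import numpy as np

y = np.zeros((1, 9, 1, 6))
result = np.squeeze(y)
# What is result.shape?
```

(9, 6)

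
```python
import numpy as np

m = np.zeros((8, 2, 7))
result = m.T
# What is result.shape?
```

(7, 2, 8)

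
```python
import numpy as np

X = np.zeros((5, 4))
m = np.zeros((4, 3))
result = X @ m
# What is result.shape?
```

(5, 3)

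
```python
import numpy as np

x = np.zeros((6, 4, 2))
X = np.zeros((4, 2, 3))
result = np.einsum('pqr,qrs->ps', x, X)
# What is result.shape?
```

(6, 3)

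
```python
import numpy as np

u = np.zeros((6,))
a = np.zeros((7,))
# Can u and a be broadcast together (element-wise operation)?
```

No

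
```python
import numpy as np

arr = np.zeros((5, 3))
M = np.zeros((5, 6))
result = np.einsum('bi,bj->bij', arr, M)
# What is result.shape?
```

(5, 3, 6)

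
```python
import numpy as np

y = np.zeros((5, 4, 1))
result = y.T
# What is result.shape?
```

(1, 4, 5)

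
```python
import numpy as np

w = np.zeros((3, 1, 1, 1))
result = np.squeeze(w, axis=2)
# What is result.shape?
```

(3, 1, 1)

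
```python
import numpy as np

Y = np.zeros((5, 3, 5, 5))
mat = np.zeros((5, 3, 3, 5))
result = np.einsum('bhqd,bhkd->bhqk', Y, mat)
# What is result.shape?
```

(5, 3, 5, 3)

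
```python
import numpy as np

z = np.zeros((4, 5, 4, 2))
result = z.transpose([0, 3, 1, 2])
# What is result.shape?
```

(4, 2, 5, 4)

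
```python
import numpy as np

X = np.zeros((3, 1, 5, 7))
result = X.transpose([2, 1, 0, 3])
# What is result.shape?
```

(5, 1, 3, 7)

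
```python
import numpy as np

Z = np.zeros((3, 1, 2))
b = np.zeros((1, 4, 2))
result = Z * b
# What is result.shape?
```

(3, 4, 2)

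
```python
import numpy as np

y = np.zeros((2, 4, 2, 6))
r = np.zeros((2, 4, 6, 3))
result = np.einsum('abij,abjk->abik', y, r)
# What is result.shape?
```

(2, 4, 2, 3)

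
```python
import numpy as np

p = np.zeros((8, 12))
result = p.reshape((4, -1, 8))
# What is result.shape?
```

(4, 3, 8)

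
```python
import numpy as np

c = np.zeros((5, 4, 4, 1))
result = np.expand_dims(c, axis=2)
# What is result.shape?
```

(5, 4, 1, 4, 1)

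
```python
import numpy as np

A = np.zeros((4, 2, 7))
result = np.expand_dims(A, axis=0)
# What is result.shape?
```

(1, 4, 2, 7)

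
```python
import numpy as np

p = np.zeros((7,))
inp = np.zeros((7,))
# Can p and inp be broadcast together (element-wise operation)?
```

Yes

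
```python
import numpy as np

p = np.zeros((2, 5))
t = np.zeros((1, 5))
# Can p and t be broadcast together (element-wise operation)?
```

Yes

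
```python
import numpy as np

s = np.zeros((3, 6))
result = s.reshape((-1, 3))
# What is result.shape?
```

(6, 3)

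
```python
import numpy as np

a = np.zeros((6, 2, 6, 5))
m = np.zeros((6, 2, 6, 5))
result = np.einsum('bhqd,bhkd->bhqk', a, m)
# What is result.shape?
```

(6, 2, 6, 6)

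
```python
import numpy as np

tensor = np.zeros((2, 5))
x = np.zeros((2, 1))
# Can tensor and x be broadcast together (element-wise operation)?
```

Yes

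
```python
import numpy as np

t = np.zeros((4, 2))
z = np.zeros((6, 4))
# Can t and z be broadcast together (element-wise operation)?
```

No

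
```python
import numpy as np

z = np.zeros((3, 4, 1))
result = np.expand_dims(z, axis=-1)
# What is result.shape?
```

(3, 4, 1, 1)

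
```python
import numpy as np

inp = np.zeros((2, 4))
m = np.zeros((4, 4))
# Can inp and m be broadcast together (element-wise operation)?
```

No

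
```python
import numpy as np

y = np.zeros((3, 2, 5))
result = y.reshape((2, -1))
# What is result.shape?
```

(2, 15)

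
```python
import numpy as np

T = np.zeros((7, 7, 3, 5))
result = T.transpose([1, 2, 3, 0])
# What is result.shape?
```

(7, 3, 5, 7)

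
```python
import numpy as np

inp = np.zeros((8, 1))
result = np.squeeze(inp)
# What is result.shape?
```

(8,)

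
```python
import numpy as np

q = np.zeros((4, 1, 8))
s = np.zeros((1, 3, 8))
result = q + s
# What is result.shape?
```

(4, 3, 8)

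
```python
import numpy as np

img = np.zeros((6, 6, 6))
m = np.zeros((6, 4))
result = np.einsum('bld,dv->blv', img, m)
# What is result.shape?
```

(6, 6, 4)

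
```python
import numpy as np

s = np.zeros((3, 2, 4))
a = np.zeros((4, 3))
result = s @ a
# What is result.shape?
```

(3, 2, 3)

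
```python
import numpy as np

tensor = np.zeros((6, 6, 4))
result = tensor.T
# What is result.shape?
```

(4, 6, 6)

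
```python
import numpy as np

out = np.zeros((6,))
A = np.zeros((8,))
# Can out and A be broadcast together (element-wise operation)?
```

No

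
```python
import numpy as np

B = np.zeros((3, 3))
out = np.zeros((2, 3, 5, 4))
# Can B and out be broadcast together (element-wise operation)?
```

No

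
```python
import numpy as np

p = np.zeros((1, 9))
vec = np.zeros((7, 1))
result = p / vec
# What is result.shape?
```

(7, 9)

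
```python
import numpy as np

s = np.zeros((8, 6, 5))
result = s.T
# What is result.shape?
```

(5, 6, 8)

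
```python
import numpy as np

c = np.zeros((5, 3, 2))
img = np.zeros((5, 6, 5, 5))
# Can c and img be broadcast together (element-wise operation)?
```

No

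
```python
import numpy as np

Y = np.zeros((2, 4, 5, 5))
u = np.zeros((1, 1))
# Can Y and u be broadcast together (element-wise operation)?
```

Yes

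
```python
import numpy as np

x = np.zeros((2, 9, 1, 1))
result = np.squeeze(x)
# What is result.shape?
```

(2, 9)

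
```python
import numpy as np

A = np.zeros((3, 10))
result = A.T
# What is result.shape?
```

(10, 3)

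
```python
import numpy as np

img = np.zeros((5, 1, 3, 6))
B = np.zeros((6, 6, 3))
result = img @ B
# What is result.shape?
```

(5, 6, 3, 3)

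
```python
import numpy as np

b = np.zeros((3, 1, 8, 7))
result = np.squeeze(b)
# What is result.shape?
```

(3, 8, 7)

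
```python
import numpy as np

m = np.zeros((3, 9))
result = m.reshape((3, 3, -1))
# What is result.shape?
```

(3, 3, 3)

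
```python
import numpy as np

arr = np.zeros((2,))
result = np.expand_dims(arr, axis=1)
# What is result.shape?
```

(2, 1)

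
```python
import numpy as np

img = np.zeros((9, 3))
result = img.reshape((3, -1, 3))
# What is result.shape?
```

(3, 3, 3)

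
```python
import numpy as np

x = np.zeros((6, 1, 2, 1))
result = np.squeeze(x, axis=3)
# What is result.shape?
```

(6, 1, 2)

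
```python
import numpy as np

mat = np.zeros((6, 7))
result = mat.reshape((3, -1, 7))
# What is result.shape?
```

(3, 2, 7)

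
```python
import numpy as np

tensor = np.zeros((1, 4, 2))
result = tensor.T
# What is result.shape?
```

(2, 4, 1)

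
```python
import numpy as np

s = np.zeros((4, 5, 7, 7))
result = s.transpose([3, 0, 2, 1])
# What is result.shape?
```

(7, 4, 7, 5)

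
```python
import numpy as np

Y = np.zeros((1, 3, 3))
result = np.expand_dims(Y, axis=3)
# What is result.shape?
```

(1, 3, 3, 1)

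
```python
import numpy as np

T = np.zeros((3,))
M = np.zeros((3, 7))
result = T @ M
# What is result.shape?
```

(7,)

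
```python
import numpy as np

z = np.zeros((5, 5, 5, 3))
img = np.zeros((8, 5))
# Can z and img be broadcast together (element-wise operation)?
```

No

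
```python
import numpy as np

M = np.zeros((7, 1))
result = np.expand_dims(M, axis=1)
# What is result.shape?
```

(7, 1, 1)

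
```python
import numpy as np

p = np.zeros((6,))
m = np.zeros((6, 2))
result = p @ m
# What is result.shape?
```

(2,)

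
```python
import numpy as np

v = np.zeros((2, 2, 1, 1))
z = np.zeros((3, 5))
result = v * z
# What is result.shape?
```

(2, 2, 3, 5)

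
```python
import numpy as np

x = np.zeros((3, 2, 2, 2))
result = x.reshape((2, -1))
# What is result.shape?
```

(2, 12)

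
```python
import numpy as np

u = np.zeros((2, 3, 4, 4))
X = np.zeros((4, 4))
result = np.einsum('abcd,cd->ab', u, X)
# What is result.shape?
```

(2, 3)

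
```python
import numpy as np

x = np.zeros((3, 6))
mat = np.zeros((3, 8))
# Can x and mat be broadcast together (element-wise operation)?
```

No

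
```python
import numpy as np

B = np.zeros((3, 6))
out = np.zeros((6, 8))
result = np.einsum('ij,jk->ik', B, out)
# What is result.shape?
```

(3, 8)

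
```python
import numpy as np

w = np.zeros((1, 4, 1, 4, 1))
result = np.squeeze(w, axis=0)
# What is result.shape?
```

(4, 1, 4, 1)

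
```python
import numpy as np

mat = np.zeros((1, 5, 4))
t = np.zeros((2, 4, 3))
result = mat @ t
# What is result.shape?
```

(2, 5, 3)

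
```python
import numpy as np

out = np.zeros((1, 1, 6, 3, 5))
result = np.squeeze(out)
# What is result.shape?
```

(6, 3, 5)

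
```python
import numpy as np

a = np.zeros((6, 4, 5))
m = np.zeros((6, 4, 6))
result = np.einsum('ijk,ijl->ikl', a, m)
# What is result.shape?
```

(6, 5, 6)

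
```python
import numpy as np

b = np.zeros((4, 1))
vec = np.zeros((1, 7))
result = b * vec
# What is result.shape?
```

(4, 7)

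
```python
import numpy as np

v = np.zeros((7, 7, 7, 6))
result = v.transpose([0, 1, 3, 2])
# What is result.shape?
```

(7, 7, 6, 7)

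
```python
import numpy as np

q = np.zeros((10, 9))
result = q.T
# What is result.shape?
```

(9, 10)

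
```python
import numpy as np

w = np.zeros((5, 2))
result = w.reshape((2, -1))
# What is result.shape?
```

(2, 5)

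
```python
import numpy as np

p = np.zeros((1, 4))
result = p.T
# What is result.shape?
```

(4, 1)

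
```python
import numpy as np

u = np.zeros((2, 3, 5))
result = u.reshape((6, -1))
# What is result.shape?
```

(6, 5)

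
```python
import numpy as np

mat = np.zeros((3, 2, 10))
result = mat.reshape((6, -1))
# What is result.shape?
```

(6, 10)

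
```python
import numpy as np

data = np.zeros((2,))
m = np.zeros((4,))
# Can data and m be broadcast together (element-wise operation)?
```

No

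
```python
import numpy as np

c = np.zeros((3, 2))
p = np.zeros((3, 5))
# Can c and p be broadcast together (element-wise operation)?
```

No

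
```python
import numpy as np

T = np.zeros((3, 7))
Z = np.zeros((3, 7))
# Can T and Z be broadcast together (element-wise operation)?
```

Yes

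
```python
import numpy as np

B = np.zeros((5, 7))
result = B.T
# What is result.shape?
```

(7, 5)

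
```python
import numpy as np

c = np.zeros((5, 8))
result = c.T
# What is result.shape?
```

(8, 5)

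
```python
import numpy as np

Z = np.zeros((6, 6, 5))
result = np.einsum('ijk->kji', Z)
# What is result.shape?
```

(5, 6, 6)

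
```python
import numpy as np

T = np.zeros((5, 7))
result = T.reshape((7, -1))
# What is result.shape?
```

(7, 5)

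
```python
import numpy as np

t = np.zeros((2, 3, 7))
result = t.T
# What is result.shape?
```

(7, 3, 2)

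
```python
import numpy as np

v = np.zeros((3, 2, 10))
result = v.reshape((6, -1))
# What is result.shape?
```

(6, 10)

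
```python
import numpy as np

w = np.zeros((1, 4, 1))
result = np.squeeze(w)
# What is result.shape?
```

(4,)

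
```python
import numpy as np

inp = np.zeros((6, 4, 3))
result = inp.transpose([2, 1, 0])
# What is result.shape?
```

(3, 4, 6)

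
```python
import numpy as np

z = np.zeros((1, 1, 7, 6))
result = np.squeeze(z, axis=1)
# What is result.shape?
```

(1, 7, 6)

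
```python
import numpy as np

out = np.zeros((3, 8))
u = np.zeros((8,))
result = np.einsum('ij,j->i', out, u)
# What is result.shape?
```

(3,)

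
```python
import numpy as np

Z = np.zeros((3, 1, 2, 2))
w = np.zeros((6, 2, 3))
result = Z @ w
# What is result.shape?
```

(3, 6, 2, 3)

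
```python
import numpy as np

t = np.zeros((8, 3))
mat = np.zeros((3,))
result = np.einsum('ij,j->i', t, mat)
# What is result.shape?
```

(8,)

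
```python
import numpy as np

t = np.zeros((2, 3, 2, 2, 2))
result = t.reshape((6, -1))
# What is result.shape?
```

(6, 8)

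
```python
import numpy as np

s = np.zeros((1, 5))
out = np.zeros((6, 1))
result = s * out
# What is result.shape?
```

(6, 5)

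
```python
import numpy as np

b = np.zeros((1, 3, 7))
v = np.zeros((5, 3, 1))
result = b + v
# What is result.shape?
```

(5, 3, 7)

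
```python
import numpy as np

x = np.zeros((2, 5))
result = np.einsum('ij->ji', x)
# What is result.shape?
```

(5, 2)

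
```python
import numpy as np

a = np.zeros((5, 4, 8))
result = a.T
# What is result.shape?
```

(8, 4, 5)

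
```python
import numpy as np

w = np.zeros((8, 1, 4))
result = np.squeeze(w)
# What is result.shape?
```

(8, 4)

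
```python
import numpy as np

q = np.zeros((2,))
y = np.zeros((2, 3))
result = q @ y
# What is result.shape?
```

(3,)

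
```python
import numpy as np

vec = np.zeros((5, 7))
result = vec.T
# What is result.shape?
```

(7, 5)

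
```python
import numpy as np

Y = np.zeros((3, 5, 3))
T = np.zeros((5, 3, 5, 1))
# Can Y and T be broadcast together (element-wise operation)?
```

Yes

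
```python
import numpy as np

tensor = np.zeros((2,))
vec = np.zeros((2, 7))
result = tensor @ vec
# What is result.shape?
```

(7,)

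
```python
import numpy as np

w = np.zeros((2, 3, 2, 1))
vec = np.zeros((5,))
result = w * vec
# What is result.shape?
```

(2, 3, 2, 5)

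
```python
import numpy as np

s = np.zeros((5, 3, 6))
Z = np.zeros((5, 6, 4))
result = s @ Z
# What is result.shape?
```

(5, 3, 4)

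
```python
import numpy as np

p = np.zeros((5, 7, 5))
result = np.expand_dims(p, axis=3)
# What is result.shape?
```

(5, 7, 5, 1)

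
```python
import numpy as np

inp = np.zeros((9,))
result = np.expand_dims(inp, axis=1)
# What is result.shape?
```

(9, 1)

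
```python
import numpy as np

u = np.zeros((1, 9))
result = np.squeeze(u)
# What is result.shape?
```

(9,)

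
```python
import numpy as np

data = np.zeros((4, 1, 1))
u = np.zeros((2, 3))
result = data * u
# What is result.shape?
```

(4, 2, 3)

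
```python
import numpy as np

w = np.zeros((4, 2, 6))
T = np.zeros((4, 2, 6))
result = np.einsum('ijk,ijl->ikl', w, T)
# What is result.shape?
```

(4, 6, 6)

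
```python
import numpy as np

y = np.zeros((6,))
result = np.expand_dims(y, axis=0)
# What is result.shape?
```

(1, 6)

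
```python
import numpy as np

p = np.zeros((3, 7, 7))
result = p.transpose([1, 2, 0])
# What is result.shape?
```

(7, 7, 3)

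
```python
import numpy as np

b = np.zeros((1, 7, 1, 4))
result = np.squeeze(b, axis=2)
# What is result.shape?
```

(1, 7, 4)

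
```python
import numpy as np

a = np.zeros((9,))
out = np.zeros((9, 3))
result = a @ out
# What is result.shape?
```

(3,)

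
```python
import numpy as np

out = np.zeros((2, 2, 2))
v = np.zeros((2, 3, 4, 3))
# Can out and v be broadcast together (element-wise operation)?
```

No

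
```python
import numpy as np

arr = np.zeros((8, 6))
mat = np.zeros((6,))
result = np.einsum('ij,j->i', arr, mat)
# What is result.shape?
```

(8,)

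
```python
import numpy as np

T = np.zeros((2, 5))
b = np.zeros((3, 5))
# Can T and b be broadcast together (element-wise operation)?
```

No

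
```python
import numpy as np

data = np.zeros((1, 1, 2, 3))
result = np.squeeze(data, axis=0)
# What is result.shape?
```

(1, 2, 3)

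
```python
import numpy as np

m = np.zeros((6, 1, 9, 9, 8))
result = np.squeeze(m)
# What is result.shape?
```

(6, 9, 9, 8)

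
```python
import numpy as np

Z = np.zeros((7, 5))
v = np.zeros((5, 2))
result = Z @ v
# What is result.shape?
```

(7, 2)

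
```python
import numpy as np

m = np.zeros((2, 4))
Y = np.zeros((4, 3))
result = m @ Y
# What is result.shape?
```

(2, 3)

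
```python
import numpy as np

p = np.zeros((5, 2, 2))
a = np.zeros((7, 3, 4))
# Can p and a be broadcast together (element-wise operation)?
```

No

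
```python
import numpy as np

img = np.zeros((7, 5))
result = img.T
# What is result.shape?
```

(5, 7)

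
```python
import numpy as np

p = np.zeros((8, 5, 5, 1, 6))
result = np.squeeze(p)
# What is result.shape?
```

(8, 5, 5, 6)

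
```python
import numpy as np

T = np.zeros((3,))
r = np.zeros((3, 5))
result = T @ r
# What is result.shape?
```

(5,)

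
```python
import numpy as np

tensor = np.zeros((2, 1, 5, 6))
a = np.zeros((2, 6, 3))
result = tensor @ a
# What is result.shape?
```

(2, 2, 5, 3)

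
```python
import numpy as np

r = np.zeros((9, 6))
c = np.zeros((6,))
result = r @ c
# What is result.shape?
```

(9,)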